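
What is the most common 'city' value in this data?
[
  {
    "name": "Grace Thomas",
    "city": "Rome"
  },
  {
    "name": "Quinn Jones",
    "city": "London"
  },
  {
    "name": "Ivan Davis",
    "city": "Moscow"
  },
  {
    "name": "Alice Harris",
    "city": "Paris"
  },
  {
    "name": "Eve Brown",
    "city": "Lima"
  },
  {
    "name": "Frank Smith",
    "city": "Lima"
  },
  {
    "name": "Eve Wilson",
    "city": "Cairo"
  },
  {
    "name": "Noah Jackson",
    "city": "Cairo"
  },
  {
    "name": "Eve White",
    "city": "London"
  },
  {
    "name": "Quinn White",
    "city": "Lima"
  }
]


Counting 'city' values across 10 records:

  Lima: 3 ###
  London: 2 ##
  Cairo: 2 ##
  Rome: 1 #
  Moscow: 1 #
  Paris: 1 #

Most common: Lima (3 times)

Lima (3 times)


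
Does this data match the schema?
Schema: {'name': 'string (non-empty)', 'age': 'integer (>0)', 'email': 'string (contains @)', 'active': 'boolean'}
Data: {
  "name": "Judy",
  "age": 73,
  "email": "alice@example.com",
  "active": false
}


Validating each field against schema:
  name: OK (non-empty string)
  age: OK (positive integer)
  email: OK (string with @)
  active: OK (boolean)

Result: VALID

VALID


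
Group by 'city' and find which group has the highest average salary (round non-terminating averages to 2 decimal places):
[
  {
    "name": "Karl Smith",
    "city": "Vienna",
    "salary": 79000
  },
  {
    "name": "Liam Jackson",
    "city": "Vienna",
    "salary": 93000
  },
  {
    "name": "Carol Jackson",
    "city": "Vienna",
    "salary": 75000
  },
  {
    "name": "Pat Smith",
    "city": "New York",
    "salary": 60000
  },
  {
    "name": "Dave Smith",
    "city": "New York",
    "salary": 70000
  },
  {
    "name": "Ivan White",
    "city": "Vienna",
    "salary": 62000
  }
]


Group by: city

Groups:
  New York: 2 people, avg salary = 130000/2 = $65000
  Vienna: 4 people, avg salary = 309000/4 = $77250

Highest average salary: Vienna ($77250)

Vienna ($77250)


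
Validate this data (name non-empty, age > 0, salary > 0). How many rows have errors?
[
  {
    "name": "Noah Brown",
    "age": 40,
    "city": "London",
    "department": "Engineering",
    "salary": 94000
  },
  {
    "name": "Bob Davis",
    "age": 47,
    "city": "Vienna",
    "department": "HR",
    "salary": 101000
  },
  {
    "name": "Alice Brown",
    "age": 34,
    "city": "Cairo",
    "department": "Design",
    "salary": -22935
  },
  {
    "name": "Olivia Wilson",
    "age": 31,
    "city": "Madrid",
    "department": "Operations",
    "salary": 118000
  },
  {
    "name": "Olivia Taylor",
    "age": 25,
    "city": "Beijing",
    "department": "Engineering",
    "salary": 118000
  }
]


Validating 5 records:
Rules: name non-empty, age > 0, salary > 0

  Row 1 (Noah Brown): OK
  Row 2 (Bob Davis): OK
  Row 3 (Alice Brown): negative salary: -22935
  Row 4 (Olivia Wilson): OK
  Row 5 (Olivia Taylor): OK

Total errors: 1

1 errors


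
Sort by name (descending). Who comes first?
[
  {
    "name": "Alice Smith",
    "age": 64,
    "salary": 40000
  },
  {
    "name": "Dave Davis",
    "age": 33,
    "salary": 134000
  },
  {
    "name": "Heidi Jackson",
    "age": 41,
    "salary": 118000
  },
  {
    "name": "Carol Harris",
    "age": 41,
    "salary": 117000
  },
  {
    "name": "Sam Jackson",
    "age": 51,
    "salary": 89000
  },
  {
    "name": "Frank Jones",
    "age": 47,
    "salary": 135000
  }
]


Sort by: name (descending)

Sorted order:
  1. Sam Jackson (name = Sam Jackson)
  2. Heidi Jackson (name = Heidi Jackson)
  3. Frank Jones (name = Frank Jones)
  4. Dave Davis (name = Dave Davis)
  5. Carol Harris (name = Carol Harris)
  6. Alice Smith (name = Alice Smith)

First: Sam Jackson

Sam Jackson


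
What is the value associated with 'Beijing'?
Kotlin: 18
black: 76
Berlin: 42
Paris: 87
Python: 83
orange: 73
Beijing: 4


Looking up key 'Beijing'
Value: 4

4


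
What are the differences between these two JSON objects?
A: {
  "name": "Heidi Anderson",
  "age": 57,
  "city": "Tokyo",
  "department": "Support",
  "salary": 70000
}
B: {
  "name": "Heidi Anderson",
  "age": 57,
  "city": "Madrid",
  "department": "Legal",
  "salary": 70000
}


Comparing each field (in key order):
  name: same
  age: same
  city: DIFFERENT
  department: DIFFERENT
  salary: same
Differences:
  city: Tokyo -> Madrid
  department: Support -> Legal

2 field(s) changed

2 changes: city, department


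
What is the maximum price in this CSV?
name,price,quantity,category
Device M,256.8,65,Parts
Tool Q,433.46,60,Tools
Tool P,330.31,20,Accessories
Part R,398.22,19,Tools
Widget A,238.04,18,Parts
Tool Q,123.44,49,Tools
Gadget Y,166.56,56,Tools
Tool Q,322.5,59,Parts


Computing maximum price:
Values: [256.8, 433.46, 330.31, 398.22, 238.04, 123.44, 166.56, 322.5]
Max = 433.46

433.46


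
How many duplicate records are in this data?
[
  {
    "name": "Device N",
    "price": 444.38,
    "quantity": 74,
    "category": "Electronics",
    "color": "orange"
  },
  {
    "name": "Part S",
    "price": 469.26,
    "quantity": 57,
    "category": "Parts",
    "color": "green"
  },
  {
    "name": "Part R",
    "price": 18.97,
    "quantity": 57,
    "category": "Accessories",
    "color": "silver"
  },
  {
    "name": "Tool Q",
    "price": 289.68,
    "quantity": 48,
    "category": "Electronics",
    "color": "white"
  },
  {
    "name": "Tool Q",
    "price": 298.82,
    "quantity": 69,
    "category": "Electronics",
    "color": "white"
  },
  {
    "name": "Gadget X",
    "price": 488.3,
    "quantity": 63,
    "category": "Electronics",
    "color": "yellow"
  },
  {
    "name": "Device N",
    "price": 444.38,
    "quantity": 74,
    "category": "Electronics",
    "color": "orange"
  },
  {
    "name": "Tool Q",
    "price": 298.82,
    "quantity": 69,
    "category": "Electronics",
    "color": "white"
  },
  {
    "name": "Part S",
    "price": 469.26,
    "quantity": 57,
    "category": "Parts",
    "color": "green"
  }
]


Checking 9 records for duplicates:

  Row 1: Device N ($444.38, qty 74)
  Row 2: Part S ($469.26, qty 57)
  Row 3: Part R ($18.97, qty 57)
  Row 4: Tool Q ($289.68, qty 48)
  Row 5: Tool Q ($298.82, qty 69)
  Row 6: Gadget X ($488.3, qty 63)
  Row 7: Device N ($444.38, qty 74) <-- DUPLICATE
  Row 8: Tool Q ($298.82, qty 69) <-- DUPLICATE
  Row 9: Part S ($469.26, qty 57) <-- DUPLICATE

Duplicates found: 3
Unique records: 6

3 duplicates, 6 unique


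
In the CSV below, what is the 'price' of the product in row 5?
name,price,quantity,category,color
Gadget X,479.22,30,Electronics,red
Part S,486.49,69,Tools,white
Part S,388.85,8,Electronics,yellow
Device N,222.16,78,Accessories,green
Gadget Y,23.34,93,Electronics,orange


Query: Row 5 ('Gadget Y'), column 'price'
Value: 23.34

23.34


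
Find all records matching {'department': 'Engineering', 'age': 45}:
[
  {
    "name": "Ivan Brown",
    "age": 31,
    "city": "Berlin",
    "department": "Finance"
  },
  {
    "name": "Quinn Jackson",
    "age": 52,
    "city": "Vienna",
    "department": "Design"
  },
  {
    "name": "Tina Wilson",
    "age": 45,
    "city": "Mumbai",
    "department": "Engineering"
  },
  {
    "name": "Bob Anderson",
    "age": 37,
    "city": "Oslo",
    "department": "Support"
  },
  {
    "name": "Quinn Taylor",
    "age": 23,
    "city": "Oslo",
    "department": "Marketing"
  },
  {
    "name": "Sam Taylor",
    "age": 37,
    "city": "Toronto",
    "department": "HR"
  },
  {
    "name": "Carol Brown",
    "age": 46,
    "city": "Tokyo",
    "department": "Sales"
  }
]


Search criteria: {'department': 'Engineering', 'age': 45}

Checking 7 records:
  Ivan Brown: {department: Finance, age: 31}
  Quinn Jackson: {department: Design, age: 52}
  Tina Wilson: {department: Engineering, age: 45} <-- MATCH
  Bob Anderson: {department: Support, age: 37}
  Quinn Taylor: {department: Marketing, age: 23}
  Sam Taylor: {department: HR, age: 37}
  Carol Brown: {department: Sales, age: 46}

Matches: ["Tina Wilson"]

["Tina Wilson"]


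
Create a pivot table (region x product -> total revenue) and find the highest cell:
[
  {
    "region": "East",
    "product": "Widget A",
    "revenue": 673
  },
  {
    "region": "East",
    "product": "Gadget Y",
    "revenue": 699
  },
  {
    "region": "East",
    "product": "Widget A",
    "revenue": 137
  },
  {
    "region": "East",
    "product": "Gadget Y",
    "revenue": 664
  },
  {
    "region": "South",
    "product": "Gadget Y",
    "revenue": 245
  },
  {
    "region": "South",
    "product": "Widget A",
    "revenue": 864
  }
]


Pivot: region (rows) x product (columns) -> total revenue

     Gadget Y      Widget A    
East          1363           810  
South          245           864  

Highest: East / Gadget Y = $1363

East / Gadget Y = $1363


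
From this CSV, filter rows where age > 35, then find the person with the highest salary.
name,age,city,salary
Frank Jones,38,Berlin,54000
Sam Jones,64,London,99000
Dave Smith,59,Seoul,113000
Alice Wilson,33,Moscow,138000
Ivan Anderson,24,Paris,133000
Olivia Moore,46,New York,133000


Filter: age > 35
Sort by: salary (descending)

Filtered records (4):
  Olivia Moore, age 46, salary $133000
  Dave Smith, age 59, salary $113000
  Sam Jones, age 64, salary $99000
  Frank Jones, age 38, salary $54000

Highest salary: Olivia Moore ($133000)

Olivia Moore


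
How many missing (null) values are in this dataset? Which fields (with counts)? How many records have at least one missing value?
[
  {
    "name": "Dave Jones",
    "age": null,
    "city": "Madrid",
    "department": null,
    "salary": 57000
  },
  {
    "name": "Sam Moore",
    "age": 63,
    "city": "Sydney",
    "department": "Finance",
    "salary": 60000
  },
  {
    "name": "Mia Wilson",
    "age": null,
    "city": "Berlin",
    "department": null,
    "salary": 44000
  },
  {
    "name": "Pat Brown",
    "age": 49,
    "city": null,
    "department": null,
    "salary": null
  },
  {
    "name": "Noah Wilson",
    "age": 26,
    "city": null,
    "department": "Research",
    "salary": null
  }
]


Checking for missing (null) values in 5 records:

  Dave Jones: age, department
  Sam Moore: complete
  Mia Wilson: age, department
  Pat Brown: city, department, salary
  Noah Wilson: city, salary

Per field:
  name: 0 missing
  age: 2 missing
  city: 2 missing
  department: 3 missing
  salary: 2 missing

Total missing values: 9
Records with any missing: 4

9 missing values (age: 2, city: 2, department: 3, salary: 2); 4 incomplete records


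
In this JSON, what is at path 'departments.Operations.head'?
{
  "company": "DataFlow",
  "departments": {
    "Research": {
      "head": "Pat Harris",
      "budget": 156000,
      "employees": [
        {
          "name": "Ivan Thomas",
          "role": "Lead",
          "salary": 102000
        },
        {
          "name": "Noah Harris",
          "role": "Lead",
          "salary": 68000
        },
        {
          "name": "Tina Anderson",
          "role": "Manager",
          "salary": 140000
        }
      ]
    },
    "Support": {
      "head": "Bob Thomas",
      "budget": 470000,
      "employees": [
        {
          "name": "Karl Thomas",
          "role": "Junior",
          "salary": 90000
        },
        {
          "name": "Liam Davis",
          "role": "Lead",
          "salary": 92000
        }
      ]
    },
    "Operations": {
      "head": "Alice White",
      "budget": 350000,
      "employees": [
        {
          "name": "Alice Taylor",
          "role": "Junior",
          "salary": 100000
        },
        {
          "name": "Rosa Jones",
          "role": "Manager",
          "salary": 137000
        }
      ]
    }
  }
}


Path: departments.Operations.head

Navigate:
  -> departments
  -> Operations
  -> head = 'Alice White'

Alice White


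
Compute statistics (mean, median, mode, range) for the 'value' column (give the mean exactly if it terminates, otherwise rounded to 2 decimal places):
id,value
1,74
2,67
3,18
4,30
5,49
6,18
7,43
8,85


Data: [74, 67, 18, 30, 49, 18, 43, 85]
Count: 8
Sum: 384
Mean: 384/8 = 48
Sorted: [18, 18, 30, 43, 49, 67, 74, 85]
Median: 46.0
Mode: 18 (2 times)
Range: 85 - 18 = 67
Min: 18, Max: 85

mean=48, median=46.0, mode=18, range=67


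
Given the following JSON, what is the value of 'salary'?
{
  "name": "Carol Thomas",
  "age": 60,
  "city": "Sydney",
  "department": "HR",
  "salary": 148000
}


Looking up field 'salary'
Value: 148000

148000


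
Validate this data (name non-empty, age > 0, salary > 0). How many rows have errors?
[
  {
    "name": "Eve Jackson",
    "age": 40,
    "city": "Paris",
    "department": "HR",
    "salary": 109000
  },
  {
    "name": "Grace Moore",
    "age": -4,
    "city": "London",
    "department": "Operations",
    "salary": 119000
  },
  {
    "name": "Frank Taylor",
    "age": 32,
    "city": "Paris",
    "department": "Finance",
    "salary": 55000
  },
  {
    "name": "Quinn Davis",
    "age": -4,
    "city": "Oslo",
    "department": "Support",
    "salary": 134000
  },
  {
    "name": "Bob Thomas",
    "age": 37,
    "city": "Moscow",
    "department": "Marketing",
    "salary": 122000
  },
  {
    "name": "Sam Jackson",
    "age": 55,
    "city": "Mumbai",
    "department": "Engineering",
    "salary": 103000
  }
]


Validating 6 records:
Rules: name non-empty, age > 0, salary > 0

  Row 1 (Eve Jackson): OK
  Row 2 (Grace Moore): negative age: -4
  Row 3 (Frank Taylor): OK
  Row 4 (Quinn Davis): negative age: -4
  Row 5 (Bob Thomas): OK
  Row 6 (Sam Jackson): OK

Total errors: 2

2 errors


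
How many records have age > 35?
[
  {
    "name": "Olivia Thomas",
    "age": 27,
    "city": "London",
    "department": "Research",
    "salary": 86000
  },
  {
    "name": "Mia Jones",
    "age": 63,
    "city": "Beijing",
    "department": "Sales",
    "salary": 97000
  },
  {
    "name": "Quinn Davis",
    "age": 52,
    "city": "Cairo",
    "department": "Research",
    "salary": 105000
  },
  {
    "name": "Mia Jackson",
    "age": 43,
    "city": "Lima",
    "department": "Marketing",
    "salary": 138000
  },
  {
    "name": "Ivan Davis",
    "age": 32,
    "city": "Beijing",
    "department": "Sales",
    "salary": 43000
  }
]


Data: 5 records
Condition: age > 35

Checking each record:
  Olivia Thomas: 27
  Mia Jones: 63 MATCH
  Quinn Davis: 52 MATCH
  Mia Jackson: 43 MATCH
  Ivan Davis: 32

Count: 3

3


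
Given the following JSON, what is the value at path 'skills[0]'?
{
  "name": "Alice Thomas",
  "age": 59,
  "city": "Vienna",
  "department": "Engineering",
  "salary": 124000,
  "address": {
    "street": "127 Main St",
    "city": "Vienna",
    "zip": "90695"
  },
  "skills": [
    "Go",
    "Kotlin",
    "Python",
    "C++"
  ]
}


Query: skills[0]
Path: skills -> first element
Value: Go

Go


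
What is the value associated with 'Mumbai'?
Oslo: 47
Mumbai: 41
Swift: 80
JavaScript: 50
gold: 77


Looking up key 'Mumbai'
Value: 41

41


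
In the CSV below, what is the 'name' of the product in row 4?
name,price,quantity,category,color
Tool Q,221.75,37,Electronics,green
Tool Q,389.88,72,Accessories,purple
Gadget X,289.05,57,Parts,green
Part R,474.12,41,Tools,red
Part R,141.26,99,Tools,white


Query: Row 4 ('Part R'), column 'name'
Value: Part R

Part R


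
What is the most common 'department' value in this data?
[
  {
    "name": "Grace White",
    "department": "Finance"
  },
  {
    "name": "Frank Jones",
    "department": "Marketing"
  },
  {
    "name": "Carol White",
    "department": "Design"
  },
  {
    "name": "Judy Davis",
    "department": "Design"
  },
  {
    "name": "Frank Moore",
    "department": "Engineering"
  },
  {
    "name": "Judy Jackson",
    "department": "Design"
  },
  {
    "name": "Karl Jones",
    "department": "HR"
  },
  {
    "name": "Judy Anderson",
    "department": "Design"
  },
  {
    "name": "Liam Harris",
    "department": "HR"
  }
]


Counting 'department' values across 9 records:

  Design: 4 ####
  HR: 2 ##
  Finance: 1 #
  Marketing: 1 #
  Engineering: 1 #

Most common: Design (4 times)

Design (4 times)


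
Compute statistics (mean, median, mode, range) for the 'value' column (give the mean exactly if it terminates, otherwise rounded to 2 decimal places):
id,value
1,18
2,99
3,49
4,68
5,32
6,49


Data: [18, 99, 49, 68, 32, 49]
Count: 6
Sum: 315
Mean: 315/6 = 52.5
Sorted: [18, 32, 49, 49, 68, 99]
Median: 49.0
Mode: 49 (2 times)
Range: 99 - 18 = 81
Min: 18, Max: 99

mean=52.5, median=49.0, mode=49, range=81


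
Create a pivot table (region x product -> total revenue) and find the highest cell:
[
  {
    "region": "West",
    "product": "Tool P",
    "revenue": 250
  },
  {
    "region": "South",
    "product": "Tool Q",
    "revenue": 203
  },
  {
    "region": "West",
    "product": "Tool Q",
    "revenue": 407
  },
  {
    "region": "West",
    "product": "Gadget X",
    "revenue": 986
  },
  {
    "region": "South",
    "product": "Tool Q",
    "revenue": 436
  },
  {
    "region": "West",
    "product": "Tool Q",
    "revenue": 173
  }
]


Pivot: region (rows) x product (columns) -> total revenue

     Gadget X      Tool P        Tool Q      
South            0             0           639  
West           986           250           580  

Highest: West / Gadget X = $986

West / Gadget X = $986


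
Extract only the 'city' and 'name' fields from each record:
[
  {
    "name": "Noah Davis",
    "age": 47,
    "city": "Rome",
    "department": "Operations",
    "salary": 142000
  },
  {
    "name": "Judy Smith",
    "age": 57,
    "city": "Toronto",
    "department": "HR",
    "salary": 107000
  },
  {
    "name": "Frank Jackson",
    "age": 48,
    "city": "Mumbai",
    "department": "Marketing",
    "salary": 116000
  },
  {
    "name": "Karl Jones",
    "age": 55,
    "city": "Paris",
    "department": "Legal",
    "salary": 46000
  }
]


Original: 4 records with fields: name, age, city, department, salary
Keep: ['city', 'name']
Drop: ['age', 'department', 'salary']
Result: 4 records, 2 fields each

[
  {
    "city": "Rome",
    "name": "Noah Davis"
  },
  {
    "city": "Toronto",
    "name": "Judy Smith"
  },
  {
    "city": "Mumbai",
    "name": "Frank Jackson"
  },
  {
    "city": "Paris",
    "name": "Karl Jones"
  }
]


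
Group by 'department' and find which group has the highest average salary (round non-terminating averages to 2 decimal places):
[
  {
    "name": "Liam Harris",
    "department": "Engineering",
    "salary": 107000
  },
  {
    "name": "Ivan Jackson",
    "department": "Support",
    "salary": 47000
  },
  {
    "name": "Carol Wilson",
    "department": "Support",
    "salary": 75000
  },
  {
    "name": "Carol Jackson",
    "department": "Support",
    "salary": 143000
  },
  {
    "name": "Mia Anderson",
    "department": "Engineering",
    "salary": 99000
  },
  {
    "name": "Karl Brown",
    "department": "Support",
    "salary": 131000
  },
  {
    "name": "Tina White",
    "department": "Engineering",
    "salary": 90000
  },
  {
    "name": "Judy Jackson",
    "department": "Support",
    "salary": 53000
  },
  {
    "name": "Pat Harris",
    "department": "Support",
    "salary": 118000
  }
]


Group by: department

Groups:
  Engineering: 3 people, avg salary = 296000/3 ≈ $98666.67
  Support: 6 people, avg salary = 567000/6 = $94500

Highest average salary: Engineering (≈$98666.67)

Engineering (≈$98666.67)


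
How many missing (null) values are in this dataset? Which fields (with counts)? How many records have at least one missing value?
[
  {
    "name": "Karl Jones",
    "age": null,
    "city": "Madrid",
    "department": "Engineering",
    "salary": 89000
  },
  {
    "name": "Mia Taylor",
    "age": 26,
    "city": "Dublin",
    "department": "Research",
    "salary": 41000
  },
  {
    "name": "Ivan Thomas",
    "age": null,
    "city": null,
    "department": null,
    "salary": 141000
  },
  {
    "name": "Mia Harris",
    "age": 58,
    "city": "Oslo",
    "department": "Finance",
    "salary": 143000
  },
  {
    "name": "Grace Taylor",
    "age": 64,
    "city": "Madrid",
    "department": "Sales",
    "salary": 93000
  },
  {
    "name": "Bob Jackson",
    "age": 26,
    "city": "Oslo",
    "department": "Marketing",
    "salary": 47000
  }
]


Checking for missing (null) values in 6 records:

  Karl Jones: age
  Mia Taylor: complete
  Ivan Thomas: age, city, department
  Mia Harris: complete
  Grace Taylor: complete
  Bob Jackson: complete

Per field:
  name: 0 missing
  age: 2 missing
  city: 1 missing
  department: 1 missing
  salary: 0 missing

Total missing values: 4
Records with any missing: 2

4 missing values (age: 2, city: 1, department: 1); 2 incomplete records


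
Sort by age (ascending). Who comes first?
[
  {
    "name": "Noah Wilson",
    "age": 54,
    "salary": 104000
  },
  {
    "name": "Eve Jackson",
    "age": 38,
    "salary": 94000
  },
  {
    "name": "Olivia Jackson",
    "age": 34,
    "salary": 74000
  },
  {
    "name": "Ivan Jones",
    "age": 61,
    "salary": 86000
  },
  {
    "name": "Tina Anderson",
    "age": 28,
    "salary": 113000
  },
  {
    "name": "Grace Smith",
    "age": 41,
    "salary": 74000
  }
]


Sort by: age (ascending)

Sorted order:
  1. Tina Anderson (age = 28)
  2. Olivia Jackson (age = 34)
  3. Eve Jackson (age = 38)
  4. Grace Smith (age = 41)
  5. Noah Wilson (age = 54)
  6. Ivan Jones (age = 61)

First: Tina Anderson

Tina Anderson


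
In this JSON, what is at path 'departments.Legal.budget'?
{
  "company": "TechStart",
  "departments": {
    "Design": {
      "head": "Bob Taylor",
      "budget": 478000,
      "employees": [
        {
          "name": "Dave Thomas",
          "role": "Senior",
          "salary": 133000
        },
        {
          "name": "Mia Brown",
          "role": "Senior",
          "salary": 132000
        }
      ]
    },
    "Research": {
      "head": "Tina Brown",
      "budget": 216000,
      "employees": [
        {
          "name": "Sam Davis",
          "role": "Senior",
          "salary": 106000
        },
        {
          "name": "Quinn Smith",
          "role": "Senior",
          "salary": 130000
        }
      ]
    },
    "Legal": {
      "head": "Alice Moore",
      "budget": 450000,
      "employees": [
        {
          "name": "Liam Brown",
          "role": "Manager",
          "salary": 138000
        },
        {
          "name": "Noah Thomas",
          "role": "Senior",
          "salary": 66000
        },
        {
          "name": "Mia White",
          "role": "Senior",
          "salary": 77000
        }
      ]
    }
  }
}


Path: departments.Legal.budget

Navigate:
  -> departments
  -> Legal
  -> budget = 450000

450000


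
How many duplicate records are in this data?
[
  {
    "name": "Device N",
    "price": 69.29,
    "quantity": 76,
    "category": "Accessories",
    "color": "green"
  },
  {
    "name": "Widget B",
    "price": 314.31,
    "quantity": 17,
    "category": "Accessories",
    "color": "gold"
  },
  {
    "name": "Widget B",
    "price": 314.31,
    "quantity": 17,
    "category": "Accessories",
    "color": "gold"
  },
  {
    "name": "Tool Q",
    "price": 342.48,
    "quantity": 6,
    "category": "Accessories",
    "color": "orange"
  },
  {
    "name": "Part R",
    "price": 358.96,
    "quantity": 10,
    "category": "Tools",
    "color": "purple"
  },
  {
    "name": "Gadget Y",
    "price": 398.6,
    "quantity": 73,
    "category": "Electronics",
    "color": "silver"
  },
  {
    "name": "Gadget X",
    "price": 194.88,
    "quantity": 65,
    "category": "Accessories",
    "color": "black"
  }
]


Checking 7 records for duplicates:

  Row 1: Device N ($69.29, qty 76)
  Row 2: Widget B ($314.31, qty 17)
  Row 3: Widget B ($314.31, qty 17) <-- DUPLICATE
  Row 4: Tool Q ($342.48, qty 6)
  Row 5: Part R ($358.96, qty 10)
  Row 6: Gadget Y ($398.6, qty 73)
  Row 7: Gadget X ($194.88, qty 65)

Duplicates found: 1
Unique records: 6

1 duplicates, 6 unique


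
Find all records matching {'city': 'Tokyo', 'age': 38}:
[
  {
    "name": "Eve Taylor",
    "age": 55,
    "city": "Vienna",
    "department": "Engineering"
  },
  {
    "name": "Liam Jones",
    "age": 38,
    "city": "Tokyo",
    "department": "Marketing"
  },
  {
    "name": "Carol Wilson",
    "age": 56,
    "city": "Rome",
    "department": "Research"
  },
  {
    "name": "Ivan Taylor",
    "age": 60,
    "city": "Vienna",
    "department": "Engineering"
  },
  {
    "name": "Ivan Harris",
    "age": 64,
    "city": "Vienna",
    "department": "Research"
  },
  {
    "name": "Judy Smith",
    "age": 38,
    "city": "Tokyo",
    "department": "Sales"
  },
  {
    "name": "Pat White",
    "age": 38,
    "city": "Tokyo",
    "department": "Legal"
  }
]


Search criteria: {'city': 'Tokyo', 'age': 38}

Checking 7 records:
  Eve Taylor: {city: Vienna, age: 55}
  Liam Jones: {city: Tokyo, age: 38} <-- MATCH
  Carol Wilson: {city: Rome, age: 56}
  Ivan Taylor: {city: Vienna, age: 60}
  Ivan Harris: {city: Vienna, age: 64}
  Judy Smith: {city: Tokyo, age: 38} <-- MATCH
  Pat White: {city: Tokyo, age: 38} <-- MATCH

Matches: ["Liam Jones", "Judy Smith", "Pat White"]

["Liam Jones", "Judy Smith", "Pat White"]


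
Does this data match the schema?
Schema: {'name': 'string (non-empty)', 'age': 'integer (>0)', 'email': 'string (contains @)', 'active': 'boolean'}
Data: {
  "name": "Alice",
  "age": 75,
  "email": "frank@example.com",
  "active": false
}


Validating each field against schema:
  name: OK (non-empty string)
  age: OK (positive integer)
  email: OK (string with @)
  active: OK (boolean)

Result: VALID

VALID


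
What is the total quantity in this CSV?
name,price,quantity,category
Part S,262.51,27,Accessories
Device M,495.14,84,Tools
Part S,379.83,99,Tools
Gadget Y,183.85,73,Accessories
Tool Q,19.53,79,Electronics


Computing total quantity:
Values: [27, 84, 99, 73, 79]
Sum = 362

362


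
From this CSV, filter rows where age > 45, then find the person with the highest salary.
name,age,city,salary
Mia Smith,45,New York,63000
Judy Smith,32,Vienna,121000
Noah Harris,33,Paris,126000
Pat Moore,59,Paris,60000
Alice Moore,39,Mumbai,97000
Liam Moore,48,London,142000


Filter: age > 45
Sort by: salary (descending)

Filtered records (2):
  Liam Moore, age 48, salary $142000
  Pat Moore, age 59, salary $60000

Highest salary: Liam Moore ($142000)

Liam Moore


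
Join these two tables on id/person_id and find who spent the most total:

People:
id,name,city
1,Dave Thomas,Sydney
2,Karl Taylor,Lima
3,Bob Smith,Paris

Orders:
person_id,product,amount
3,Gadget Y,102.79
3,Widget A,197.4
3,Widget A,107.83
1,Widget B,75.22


Join on: people.id = orders.person_id

Joined rows:
  Bob Smith (Paris) bought Gadget Y for $102.79
  Bob Smith (Paris) bought Widget A for $197.4
  Bob Smith (Paris) bought Widget A for $107.83
  Dave Thomas (Sydney) bought Widget B for $75.22

Total per person:
  Bob Smith: $408.02
  Dave Thomas: $75.22

Top spender: Bob Smith ($408.02)

Bob Smith ($408.02)


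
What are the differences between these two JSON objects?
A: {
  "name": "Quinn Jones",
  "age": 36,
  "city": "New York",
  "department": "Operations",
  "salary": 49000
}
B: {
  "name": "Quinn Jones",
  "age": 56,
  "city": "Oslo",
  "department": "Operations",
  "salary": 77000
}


Comparing each field (in key order):
  name: same
  age: DIFFERENT
  city: DIFFERENT
  department: same
  salary: DIFFERENT
Differences:
  age: 36 -> 56
  city: New York -> Oslo
  salary: 49000 -> 77000

3 field(s) changed

3 changes: age, city, salary


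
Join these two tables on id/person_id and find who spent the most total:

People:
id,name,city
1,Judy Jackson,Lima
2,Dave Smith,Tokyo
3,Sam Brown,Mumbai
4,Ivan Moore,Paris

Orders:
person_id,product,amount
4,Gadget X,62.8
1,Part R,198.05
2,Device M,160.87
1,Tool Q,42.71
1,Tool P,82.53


Join on: people.id = orders.person_id

Joined rows:
  Ivan Moore (Paris) bought Gadget X for $62.8
  Judy Jackson (Lima) bought Part R for $198.05
  Dave Smith (Tokyo) bought Device M for $160.87
  Judy Jackson (Lima) bought Tool Q for $42.71
  Judy Jackson (Lima) bought Tool P for $82.53

Total per person:
  Judy Jackson: $323.29
  Dave Smith: $160.87
  Ivan Moore: $62.80

Top spender: Judy Jackson ($323.29)

Judy Jackson ($323.29)


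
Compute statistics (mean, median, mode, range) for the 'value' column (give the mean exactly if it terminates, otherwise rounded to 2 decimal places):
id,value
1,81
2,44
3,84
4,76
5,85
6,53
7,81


Data: [81, 44, 84, 76, 85, 53, 81]
Count: 7
Sum: 504
Mean: 504/7 = 72
Sorted: [44, 53, 76, 81, 81, 84, 85]
Median: 81.0
Mode: 81 (2 times)
Range: 85 - 44 = 41
Min: 44, Max: 85

mean=72, median=81.0, mode=81, range=41


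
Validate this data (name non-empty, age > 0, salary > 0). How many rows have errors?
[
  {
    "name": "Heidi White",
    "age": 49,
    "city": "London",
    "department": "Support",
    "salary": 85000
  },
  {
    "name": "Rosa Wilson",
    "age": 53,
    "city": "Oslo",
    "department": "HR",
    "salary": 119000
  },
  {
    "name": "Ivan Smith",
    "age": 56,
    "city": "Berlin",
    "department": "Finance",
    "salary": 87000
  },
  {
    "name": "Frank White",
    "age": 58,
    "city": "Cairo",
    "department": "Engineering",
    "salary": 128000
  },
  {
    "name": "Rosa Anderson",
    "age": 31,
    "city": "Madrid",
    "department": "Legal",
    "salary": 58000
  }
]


Validating 5 records:
Rules: name non-empty, age > 0, salary > 0

  Row 1 (Heidi White): OK
  Row 2 (Rosa Wilson): OK
  Row 3 (Ivan Smith): OK
  Row 4 (Frank White): OK
  Row 5 (Rosa Anderson): OK

Total errors: 0

0 errors


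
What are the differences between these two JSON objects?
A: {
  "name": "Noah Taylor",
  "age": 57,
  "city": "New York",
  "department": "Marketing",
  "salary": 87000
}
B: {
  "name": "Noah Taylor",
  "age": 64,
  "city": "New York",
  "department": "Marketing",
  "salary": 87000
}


Comparing each field (in key order):
  name: same
  age: DIFFERENT
  city: same
  department: same
  salary: same
Differences:
  age: 57 -> 64

1 field(s) changed

1 change: age


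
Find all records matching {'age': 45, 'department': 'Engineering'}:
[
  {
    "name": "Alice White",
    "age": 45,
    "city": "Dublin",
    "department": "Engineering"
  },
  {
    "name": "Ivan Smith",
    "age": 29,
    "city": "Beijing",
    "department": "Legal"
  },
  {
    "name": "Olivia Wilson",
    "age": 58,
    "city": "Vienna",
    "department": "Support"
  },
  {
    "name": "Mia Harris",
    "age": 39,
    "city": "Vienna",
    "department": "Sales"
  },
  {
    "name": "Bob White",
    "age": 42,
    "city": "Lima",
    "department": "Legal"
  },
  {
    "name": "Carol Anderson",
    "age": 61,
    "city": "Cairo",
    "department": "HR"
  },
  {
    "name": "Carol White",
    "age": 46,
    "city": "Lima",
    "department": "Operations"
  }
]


Search criteria: {'age': 45, 'department': 'Engineering'}

Checking 7 records:
  Alice White: {age: 45, department: Engineering} <-- MATCH
  Ivan Smith: {age: 29, department: Legal}
  Olivia Wilson: {age: 58, department: Support}
  Mia Harris: {age: 39, department: Sales}
  Bob White: {age: 42, department: Legal}
  Carol Anderson: {age: 61, department: HR}
  Carol White: {age: 46, department: Operations}

Matches: ["Alice White"]

["Alice White"]


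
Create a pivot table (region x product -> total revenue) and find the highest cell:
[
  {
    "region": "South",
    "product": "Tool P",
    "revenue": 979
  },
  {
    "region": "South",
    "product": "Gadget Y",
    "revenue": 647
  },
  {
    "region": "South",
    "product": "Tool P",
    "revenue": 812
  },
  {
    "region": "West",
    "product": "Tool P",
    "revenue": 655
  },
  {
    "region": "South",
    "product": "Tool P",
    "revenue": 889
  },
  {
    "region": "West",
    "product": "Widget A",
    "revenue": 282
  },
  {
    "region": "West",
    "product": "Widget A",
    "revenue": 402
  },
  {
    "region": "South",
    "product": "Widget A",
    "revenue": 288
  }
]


Pivot: region (rows) x product (columns) -> total revenue

     Gadget Y      Tool P        Widget A    
South          647          2680           288  
West             0           655           684  

Highest: South / Tool P = $2680

South / Tool P = $2680


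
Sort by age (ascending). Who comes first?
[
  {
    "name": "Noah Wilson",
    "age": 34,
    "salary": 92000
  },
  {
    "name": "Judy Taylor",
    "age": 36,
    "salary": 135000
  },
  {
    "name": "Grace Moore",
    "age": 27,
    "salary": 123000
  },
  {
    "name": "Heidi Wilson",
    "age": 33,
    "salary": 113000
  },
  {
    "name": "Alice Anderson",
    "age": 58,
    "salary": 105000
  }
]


Sort by: age (ascending)

Sorted order:
  1. Grace Moore (age = 27)
  2. Heidi Wilson (age = 33)
  3. Noah Wilson (age = 34)
  4. Judy Taylor (age = 36)
  5. Alice Anderson (age = 58)

First: Grace Moore

Grace Moore


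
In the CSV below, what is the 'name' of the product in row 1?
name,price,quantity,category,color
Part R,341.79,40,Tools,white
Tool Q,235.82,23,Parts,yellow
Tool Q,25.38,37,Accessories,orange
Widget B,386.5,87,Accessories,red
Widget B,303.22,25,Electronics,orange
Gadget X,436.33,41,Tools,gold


Query: Row 1 ('Part R'), column 'name'
Value: Part R

Part R


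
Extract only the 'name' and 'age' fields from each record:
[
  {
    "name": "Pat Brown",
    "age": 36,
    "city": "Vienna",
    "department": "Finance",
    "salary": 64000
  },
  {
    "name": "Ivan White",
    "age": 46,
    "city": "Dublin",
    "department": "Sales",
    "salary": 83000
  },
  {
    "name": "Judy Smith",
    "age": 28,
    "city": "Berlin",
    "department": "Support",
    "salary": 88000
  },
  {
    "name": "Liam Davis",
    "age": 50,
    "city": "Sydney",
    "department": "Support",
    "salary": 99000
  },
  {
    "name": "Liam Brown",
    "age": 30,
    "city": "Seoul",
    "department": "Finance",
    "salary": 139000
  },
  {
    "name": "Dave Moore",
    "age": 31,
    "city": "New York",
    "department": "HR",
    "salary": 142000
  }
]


Original: 6 records with fields: name, age, city, department, salary
Keep: ['name', 'age']
Drop: ['city', 'department', 'salary']
Result: 6 records, 2 fields each

[
  {
    "name": "Pat Brown",
    "age": 36
  },
  {
    "name": "Ivan White",
    "age": 46
  },
  {
    "name": "Judy Smith",
    "age": 28
  },
  {
    "name": "Liam Davis",
    "age": 50
  },
  {
    "name": "Liam Brown",
    "age": 30
  },
  {
    "name": "Dave Moore",
    "age": 31
  }
]


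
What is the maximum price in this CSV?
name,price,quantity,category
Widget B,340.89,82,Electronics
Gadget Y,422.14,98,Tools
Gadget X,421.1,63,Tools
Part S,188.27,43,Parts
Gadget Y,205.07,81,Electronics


Computing maximum price:
Values: [340.89, 422.14, 421.1, 188.27, 205.07]
Max = 422.14

422.14


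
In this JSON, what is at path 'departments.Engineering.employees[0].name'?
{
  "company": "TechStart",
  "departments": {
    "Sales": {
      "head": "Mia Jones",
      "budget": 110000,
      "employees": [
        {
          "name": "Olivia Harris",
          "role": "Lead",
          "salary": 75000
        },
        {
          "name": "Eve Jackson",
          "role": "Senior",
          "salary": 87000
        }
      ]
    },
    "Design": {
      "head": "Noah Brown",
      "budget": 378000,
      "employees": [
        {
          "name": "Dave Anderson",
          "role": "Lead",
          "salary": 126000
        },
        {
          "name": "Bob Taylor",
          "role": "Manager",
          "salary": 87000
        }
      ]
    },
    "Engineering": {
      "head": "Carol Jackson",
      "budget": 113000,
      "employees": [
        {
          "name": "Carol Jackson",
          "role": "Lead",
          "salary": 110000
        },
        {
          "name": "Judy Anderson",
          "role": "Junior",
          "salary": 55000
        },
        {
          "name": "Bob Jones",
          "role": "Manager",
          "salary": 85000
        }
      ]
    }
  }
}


Path: departments.Engineering.employees[0].name

Navigate:
  -> departments
  -> Engineering
  -> employees[0].name = 'Carol Jackson'

Carol Jackson


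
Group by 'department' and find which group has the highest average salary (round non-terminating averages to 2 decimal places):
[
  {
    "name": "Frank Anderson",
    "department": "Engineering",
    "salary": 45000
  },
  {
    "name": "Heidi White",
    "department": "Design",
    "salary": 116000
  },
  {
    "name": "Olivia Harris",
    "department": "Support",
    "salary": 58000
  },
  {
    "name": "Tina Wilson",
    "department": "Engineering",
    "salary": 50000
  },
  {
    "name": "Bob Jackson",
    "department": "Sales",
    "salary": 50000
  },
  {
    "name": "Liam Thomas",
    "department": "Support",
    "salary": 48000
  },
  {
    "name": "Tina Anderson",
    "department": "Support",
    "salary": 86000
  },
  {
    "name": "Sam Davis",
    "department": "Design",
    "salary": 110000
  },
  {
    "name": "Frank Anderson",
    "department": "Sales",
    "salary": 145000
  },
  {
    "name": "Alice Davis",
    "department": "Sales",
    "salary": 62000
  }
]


Group by: department

Groups:
  Design: 2 people, avg salary = 226000/2 = $113000
  Engineering: 2 people, avg salary = 95000/2 = $47500
  Sales: 3 people, avg salary = 257000/3 ≈ $85666.67
  Support: 3 people, avg salary = 192000/3 = $64000

Highest average salary: Design ($113000)

Design ($113000)


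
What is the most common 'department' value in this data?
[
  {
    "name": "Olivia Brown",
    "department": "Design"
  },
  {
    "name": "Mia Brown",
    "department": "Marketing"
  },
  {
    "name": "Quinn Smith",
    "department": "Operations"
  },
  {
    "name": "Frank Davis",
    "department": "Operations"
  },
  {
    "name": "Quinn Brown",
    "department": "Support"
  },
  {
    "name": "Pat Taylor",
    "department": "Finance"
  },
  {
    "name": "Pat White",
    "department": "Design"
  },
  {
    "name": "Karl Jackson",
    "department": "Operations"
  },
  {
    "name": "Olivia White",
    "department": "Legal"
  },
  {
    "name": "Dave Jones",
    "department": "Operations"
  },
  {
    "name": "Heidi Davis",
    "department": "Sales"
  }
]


Counting 'department' values across 11 records:

  Operations: 4 ####
  Design: 2 ##
  Marketing: 1 #
  Support: 1 #
  Finance: 1 #
  Legal: 1 #
  Sales: 1 #

Most common: Operations (4 times)

Operations (4 times)


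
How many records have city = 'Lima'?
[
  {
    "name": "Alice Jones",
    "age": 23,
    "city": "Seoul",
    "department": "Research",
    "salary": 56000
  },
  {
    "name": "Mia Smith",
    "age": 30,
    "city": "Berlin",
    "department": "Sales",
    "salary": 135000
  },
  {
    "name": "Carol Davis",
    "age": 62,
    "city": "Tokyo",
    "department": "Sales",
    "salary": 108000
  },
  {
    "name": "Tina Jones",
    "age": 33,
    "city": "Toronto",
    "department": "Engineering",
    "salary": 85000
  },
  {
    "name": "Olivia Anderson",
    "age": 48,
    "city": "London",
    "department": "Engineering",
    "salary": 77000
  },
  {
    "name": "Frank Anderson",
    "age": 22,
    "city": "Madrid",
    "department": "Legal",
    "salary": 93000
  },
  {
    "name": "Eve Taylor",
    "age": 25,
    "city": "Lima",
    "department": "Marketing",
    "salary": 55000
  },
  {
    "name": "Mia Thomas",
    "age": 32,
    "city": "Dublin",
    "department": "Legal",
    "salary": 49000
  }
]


Data: 8 records
Condition: city = 'Lima'

Checking each record:
  Alice Jones: Seoul
  Mia Smith: Berlin
  Carol Davis: Tokyo
  Tina Jones: Toronto
  Olivia Anderson: London
  Frank Anderson: Madrid
  Eve Taylor: Lima MATCH
  Mia Thomas: Dublin

Count: 1

1


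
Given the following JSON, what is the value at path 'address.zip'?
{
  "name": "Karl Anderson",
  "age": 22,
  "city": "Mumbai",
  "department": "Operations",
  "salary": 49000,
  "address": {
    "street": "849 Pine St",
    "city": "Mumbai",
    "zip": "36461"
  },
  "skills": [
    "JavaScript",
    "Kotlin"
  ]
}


Query: address.zip
Path: address -> zip
Value: 36461

36461


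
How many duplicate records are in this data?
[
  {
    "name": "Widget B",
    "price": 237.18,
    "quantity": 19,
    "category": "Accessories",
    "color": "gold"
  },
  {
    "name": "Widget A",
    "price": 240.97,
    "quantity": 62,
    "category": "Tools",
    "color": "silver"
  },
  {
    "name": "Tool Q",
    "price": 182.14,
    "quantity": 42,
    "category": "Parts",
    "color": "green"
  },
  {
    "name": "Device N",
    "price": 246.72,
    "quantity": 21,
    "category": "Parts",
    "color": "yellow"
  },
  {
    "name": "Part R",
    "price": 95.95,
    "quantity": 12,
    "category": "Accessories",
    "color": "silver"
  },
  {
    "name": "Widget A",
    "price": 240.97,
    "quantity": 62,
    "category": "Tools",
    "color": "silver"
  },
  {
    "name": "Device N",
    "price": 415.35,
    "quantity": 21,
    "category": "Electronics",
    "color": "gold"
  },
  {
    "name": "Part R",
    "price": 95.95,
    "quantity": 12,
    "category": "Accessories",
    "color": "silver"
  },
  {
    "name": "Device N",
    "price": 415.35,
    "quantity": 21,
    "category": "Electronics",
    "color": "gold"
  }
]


Checking 9 records for duplicates:

  Row 1: Widget B ($237.18, qty 19)
  Row 2: Widget A ($240.97, qty 62)
  Row 3: Tool Q ($182.14, qty 42)
  Row 4: Device N ($246.72, qty 21)
  Row 5: Part R ($95.95, qty 12)
  Row 6: Widget A ($240.97, qty 62) <-- DUPLICATE
  Row 7: Device N ($415.35, qty 21)
  Row 8: Part R ($95.95, qty 12) <-- DUPLICATE
  Row 9: Device N ($415.35, qty 21) <-- DUPLICATE

Duplicates found: 3
Unique records: 6

3 duplicates, 6 unique
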